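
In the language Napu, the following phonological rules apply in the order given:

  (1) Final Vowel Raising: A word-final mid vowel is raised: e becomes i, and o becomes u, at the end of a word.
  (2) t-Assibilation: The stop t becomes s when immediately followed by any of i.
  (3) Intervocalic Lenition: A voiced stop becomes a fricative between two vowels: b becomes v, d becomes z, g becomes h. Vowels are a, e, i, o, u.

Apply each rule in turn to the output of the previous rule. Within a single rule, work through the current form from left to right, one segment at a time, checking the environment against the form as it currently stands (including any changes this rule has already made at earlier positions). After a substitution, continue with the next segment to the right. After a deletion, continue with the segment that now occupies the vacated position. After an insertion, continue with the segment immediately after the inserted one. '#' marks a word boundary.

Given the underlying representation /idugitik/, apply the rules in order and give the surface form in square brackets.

[izuhisik]

(1) Final Vowel Raising: no change — [idugitik]
(2) t-Assibilation: [idugitik] → [idugisik]
(3) Intervocalic Lenition: [idugisik] → [izuhisik]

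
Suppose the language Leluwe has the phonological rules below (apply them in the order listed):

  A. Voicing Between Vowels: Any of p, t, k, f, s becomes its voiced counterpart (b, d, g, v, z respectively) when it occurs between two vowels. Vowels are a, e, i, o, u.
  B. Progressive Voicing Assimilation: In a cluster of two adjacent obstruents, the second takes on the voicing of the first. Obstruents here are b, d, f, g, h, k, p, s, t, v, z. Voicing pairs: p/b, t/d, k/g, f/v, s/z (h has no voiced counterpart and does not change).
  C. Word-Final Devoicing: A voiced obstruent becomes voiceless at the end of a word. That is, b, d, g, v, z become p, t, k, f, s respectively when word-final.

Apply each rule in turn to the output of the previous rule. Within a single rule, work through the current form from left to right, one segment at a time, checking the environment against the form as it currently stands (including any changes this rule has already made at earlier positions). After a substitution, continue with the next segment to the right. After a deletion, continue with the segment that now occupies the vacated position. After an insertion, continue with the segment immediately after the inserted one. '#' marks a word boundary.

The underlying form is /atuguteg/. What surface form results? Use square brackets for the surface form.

[adugudek]

A Voicing Between Vowels: [atuguteg] → [adugudeg]
B Progressive Voicing Assimilation: no change — [adugudeg]
C Word-Final Devoicing: [adugudeg] → [adugudek]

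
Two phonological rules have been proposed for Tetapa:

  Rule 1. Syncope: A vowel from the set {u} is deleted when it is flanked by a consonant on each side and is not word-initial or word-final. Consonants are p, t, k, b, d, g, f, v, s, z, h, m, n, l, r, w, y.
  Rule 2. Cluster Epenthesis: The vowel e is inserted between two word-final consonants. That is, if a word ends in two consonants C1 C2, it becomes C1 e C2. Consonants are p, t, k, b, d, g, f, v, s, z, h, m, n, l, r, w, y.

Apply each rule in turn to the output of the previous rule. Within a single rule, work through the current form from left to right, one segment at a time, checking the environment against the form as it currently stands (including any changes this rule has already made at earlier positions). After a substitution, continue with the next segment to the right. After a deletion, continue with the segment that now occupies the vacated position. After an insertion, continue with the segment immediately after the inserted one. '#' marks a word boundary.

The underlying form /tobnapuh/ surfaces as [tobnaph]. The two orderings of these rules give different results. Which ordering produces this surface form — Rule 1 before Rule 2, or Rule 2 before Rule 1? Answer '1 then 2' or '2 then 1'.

2 then 1

Order 1 then 2:
  1 Syncope: [tobnapuh] → [tobnaph]
  2 Cluster Epenthesis: [tobnaph] → [tobnapeh]
  result: [tobnapeh]
Order 2 then 1:
  2 Cluster Epenthesis: no change — [tobnapuh]
  1 Syncope: [tobnapuh] → [tobnaph]
  result: [tobnaph]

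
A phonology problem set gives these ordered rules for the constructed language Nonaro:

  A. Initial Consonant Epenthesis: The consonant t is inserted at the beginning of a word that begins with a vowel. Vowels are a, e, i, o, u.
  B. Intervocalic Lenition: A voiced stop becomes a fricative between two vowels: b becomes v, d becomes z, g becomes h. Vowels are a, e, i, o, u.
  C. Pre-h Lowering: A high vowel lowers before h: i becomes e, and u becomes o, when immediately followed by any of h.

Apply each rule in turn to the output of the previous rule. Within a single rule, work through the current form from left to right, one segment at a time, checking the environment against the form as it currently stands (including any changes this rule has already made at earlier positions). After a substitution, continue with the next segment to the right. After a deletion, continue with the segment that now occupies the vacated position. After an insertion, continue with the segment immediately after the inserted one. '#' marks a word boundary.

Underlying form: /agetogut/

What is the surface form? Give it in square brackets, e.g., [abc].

A Initial Consonant Epenthesis: [agetogut] → [tagetogut]
B Intervocalic Lenition: [tagetogut] → [tahetohut]
C Pre-h Lowering: no change — [tahetohut]

[tahetohut]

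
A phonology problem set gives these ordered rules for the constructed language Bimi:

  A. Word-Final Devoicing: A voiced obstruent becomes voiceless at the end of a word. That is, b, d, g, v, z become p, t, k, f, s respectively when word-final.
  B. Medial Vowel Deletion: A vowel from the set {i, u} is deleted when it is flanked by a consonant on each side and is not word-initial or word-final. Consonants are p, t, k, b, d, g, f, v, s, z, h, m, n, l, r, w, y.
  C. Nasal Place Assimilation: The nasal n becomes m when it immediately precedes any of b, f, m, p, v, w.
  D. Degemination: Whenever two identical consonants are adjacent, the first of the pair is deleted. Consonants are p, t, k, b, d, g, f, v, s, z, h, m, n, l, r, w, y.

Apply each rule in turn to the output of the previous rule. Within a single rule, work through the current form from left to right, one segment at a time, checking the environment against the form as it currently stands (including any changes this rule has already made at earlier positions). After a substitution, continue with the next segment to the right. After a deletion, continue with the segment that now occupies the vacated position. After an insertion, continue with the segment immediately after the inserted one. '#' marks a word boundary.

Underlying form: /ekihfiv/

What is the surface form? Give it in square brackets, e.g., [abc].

[ekhf]

A Word-Final Devoicing: [ekihfiv] → [ekihfif]
B Medial Vowel Deletion: [ekihfif] → [ekhff]
C Nasal Place Assimilation: no change — [ekhff]
D Degemination: [ekhff] → [ekhf]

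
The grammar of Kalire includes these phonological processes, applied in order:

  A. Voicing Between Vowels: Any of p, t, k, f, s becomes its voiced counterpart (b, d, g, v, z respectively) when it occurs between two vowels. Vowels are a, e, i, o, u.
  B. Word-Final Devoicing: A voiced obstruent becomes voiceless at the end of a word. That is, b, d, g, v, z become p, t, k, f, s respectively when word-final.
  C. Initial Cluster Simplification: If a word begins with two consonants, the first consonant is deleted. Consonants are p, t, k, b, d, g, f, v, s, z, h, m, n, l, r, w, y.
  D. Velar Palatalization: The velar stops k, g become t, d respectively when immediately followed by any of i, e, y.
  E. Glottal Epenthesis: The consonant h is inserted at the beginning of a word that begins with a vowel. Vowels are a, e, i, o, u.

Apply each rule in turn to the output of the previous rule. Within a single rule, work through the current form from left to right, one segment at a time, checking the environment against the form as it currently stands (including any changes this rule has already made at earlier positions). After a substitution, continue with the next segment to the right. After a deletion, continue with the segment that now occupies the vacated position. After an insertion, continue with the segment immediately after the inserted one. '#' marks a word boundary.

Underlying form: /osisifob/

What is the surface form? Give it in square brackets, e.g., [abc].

A Voicing Between Vowels: [osisifob] → [ozizivob]
B Word-Final Devoicing: [ozizivob] → [ozizivop]
C Initial Cluster Simplification: no change — [ozizivop]
D Velar Palatalization: no change — [ozizivop]
E Glottal Epenthesis: [ozizivop] → [hozizivop]

[hozizivop]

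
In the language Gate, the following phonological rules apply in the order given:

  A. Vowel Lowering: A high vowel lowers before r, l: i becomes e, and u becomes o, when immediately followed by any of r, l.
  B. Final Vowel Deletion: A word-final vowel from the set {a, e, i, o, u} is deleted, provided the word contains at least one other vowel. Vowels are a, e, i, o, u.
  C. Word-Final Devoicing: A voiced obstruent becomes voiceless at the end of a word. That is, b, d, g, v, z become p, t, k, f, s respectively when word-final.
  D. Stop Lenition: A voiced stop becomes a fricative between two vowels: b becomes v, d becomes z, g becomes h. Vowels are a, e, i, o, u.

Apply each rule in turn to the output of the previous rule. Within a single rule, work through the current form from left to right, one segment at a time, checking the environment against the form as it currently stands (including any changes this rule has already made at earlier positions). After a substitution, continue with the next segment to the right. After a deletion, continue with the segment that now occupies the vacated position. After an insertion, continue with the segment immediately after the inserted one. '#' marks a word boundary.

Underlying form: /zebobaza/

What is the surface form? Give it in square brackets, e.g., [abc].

[zevovas]

A Vowel Lowering: no change — [zebobaza]
B Final Vowel Deletion: [zebobaza] → [zebobaz]
C Word-Final Devoicing: [zebobaz] → [zebobas]
D Stop Lenition: [zebobas] → [zevovas]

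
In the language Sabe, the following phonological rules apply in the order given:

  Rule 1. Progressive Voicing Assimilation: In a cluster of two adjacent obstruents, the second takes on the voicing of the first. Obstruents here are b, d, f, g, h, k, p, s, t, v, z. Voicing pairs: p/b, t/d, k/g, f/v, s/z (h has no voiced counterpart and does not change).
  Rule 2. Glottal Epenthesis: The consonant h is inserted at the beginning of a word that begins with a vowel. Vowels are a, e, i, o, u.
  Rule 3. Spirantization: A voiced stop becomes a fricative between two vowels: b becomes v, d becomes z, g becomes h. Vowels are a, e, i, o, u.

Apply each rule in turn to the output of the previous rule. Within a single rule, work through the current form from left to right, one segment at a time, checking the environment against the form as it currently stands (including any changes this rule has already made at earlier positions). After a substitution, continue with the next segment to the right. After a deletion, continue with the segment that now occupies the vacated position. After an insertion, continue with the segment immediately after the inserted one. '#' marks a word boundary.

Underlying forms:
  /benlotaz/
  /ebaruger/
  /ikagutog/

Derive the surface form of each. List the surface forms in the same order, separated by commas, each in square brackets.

/benlotaz/:
  Rule 1 Progressive Voicing Assimilation: no change — [benlotaz]
  Rule 2 Glottal Epenthesis: no change — [benlotaz]
  Rule 3 Spirantization: no change — [benlotaz]
/ebaruger/:
  Rule 1 Progressive Voicing Assimilation: no change — [ebaruger]
  Rule 2 Glottal Epenthesis: [ebaruger] → [hebaruger]
  Rule 3 Spirantization: [hebaruger] → [hevaruher]
/ikagutog/:
  Rule 1 Progressive Voicing Assimilation: no change — [ikagutog]
  Rule 2 Glottal Epenthesis: [ikagutog] → [hikagutog]
  Rule 3 Spirantization: [hikagutog] → [hikahutog]

[benlotaz], [hevaruher], [hikahutog]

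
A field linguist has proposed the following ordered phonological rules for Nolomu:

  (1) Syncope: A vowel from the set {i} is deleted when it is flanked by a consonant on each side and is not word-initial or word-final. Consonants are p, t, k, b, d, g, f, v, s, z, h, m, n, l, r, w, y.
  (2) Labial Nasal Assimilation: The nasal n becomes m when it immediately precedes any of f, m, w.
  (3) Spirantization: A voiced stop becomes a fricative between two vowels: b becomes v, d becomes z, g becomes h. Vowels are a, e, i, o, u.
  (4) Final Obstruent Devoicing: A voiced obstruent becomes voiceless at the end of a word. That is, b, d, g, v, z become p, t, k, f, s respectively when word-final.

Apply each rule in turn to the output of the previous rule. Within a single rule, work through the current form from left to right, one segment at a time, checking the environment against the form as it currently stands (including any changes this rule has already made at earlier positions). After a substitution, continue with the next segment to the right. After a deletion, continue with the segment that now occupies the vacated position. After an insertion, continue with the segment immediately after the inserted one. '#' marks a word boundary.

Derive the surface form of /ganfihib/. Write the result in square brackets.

[gamfhp]

(1) Syncope: [ganfihib] → [ganfhb]
(2) Labial Nasal Assimilation: [ganfhb] → [gamfhb]
(3) Spirantization: no change — [gamfhb]
(4) Final Obstruent Devoicing: [gamfhb] → [gamfhp]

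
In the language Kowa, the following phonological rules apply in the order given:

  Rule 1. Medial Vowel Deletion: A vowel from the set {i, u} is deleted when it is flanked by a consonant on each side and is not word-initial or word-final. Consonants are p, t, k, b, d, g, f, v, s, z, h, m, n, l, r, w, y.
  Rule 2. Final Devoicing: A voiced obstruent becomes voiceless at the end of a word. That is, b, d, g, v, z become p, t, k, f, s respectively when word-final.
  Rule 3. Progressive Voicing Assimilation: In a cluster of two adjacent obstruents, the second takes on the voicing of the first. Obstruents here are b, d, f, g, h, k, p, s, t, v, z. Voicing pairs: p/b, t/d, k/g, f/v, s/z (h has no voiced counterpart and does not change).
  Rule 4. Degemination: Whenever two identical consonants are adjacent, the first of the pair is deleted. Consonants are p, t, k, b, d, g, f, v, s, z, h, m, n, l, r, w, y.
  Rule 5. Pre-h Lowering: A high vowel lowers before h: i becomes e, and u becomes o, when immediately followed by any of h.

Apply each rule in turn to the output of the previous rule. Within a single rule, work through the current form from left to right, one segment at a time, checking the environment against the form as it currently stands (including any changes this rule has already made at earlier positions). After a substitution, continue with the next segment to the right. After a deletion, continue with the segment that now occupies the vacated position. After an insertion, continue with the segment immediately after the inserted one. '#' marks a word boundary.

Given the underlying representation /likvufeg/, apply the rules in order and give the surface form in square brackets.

Rule 1 Medial Vowel Deletion: [likvufeg] → [lkvfeg]
Rule 2 Final Devoicing: [lkvfeg] → [lkvfek]
Rule 3 Progressive Voicing Assimilation: [lkvfek] → [lkffek]
Rule 4 Degemination: [lkffek] → [lkfek]
Rule 5 Pre-h Lowering: no change — [lkfek]

[lkfek]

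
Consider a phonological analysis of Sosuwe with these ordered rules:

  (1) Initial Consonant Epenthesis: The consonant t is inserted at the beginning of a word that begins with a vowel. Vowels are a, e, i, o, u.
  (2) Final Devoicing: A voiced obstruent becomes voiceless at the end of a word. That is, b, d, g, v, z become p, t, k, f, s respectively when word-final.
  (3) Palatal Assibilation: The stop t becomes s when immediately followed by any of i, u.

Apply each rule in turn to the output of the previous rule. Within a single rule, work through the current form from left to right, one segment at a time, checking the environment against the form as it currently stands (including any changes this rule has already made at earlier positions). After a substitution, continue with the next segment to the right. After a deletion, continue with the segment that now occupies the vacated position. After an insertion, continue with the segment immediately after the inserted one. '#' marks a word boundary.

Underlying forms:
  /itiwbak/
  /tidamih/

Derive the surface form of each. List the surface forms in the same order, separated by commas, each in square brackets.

[sisiwbak], [sidamih]

/itiwbak/:
  (1) Initial Consonant Epenthesis: [itiwbak] → [titiwbak]
  (2) Final Devoicing: no change — [titiwbak]
  (3) Palatal Assibilation: [titiwbak] → [sisiwbak]
/tidamih/:
  (1) Initial Consonant Epenthesis: no change — [tidamih]
  (2) Final Devoicing: no change — [tidamih]
  (3) Palatal Assibilation: [tidamih] → [sidamih]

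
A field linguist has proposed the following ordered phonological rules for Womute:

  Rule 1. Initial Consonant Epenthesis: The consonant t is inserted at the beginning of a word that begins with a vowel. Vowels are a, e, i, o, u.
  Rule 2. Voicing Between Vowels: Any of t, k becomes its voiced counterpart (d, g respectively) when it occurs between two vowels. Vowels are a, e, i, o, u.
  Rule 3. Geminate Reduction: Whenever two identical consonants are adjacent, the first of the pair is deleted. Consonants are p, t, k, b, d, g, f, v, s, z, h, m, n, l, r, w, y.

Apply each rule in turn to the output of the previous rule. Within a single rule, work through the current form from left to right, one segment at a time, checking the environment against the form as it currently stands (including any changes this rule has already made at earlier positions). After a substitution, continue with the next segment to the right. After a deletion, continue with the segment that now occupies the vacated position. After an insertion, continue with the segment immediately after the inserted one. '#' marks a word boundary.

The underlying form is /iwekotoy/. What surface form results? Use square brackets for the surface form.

Rule 1 Initial Consonant Epenthesis: [iwekotoy] → [tiwekotoy]
Rule 2 Voicing Between Vowels: [tiwekotoy] → [tiwegodoy]
Rule 3 Geminate Reduction: no change — [tiwegodoy]

[tiwegodoy]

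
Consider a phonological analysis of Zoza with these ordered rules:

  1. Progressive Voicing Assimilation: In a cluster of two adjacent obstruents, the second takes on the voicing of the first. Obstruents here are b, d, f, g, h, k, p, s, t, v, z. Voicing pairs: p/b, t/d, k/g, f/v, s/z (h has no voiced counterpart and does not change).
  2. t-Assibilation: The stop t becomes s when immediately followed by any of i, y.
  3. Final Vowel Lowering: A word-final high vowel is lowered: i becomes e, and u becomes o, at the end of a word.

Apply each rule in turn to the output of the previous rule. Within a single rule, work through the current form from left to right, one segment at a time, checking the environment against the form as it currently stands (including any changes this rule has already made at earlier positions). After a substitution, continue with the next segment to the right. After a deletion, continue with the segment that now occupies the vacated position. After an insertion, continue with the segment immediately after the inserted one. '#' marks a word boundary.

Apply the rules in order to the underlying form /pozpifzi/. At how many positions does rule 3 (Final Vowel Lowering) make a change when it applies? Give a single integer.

1

1 Progressive Voicing Assimilation: [pozpifzi] → [pozbifsi]
2 t-Assibilation: no change — [pozbifsi]
3 Final Vowel Lowering: [pozbifsi] → [pozbifse]
Rule 3 changed 1 position(s).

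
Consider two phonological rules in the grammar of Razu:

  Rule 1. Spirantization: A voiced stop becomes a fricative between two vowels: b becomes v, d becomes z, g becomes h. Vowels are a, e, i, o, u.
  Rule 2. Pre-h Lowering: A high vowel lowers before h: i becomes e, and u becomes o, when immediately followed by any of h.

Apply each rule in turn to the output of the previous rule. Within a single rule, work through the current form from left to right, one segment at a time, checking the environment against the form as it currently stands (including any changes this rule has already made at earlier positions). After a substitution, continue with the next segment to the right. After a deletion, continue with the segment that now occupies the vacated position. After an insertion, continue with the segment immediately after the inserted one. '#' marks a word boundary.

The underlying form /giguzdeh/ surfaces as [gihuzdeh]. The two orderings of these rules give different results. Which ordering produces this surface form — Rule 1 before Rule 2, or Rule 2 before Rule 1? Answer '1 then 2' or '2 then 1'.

2 then 1

Order 1 then 2:
  1 Spirantization: [giguzdeh] → [gihuzdeh]
  2 Pre-h Lowering: [gihuzdeh] → [gehuzdeh]
  result: [gehuzdeh]
Order 2 then 1:
  2 Pre-h Lowering: no change — [giguzdeh]
  1 Spirantization: [giguzdeh] → [gihuzdeh]
  result: [gihuzdeh]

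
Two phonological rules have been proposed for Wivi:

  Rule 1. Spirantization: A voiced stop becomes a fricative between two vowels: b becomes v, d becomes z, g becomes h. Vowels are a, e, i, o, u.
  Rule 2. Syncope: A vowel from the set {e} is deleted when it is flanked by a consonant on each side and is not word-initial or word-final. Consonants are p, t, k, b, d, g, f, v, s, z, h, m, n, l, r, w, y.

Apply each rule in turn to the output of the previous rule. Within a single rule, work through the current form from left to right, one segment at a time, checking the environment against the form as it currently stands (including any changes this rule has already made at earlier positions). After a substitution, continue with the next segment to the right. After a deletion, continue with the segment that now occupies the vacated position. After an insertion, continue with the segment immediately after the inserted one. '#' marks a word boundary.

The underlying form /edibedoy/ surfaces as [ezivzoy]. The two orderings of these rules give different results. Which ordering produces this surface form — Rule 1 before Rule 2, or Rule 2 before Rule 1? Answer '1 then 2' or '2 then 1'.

Order 1 then 2:
  1 Spirantization: [edibedoy] → [ezivezoy]
  2 Syncope: [ezivezoy] → [ezivzoy]
  result: [ezivzoy]
Order 2 then 1:
  2 Syncope: [edibedoy] → [edibdoy]
  1 Spirantization: [edibdoy] → [ezibdoy]
  result: [ezibdoy]

1 then 2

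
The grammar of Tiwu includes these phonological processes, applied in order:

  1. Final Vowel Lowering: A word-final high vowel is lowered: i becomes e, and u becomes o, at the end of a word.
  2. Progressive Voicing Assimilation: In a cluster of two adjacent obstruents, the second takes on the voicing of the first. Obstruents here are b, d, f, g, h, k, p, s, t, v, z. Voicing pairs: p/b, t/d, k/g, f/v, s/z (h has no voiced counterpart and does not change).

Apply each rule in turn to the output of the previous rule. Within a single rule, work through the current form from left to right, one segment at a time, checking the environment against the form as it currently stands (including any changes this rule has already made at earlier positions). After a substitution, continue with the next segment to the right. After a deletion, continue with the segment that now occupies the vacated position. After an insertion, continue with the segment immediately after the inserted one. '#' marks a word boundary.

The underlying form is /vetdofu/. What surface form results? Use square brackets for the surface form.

[vettofo]

1 Final Vowel Lowering: [vetdofu] → [vetdofo]
2 Progressive Voicing Assimilation: [vetdofo] → [vettofo]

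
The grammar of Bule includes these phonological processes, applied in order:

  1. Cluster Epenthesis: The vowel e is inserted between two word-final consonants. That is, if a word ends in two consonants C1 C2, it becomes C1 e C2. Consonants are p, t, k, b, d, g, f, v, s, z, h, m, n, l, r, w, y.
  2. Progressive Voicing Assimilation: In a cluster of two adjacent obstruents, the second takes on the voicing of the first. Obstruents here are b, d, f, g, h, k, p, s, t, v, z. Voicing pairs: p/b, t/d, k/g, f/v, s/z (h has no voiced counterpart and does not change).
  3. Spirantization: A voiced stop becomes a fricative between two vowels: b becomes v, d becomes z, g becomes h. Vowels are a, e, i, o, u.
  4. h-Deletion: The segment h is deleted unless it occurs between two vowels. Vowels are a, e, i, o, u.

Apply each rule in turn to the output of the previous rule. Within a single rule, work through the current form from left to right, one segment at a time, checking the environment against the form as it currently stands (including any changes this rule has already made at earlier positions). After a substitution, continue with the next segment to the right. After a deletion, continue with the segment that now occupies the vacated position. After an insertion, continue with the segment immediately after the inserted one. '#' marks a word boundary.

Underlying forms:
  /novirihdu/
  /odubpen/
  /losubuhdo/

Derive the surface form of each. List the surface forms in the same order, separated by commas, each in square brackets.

[noviritu], [ozubben], [losuvuto]

/novirihdu/:
  1 Cluster Epenthesis: no change — [novirihdu]
  2 Progressive Voicing Assimilation: [novirihdu] → [novirihtu]
  3 Spirantization: no change — [novirihtu]
  4 h-Deletion: [novirihtu] → [noviritu]
/odubpen/:
  1 Cluster Epenthesis: no change — [odubpen]
  2 Progressive Voicing Assimilation: [odubpen] → [odubben]
  3 Spirantization: [odubben] → [ozubben]
  4 h-Deletion: no change — [ozubben]
/losubuhdo/:
  1 Cluster Epenthesis: no change — [losubuhdo]
  2 Progressive Voicing Assimilation: [losubuhdo] → [losubuhto]
  3 Spirantization: [losubuhto] → [losuvuhto]
  4 h-Deletion: [losuvuhto] → [losuvuto]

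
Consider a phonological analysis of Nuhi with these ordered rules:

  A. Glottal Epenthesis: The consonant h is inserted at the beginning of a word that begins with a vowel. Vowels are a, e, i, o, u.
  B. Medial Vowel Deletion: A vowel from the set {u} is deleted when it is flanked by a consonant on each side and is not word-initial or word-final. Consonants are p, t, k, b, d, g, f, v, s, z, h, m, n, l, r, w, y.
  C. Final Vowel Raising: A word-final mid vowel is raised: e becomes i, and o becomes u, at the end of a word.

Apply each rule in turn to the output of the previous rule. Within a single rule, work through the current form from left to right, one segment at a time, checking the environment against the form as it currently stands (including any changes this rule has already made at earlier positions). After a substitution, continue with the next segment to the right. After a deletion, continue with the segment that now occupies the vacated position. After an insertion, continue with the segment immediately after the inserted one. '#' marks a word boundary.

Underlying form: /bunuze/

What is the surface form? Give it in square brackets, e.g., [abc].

A Glottal Epenthesis: no change — [bunuze]
B Medial Vowel Deletion: [bunuze] → [bnze]
C Final Vowel Raising: [bnze] → [bnzi]

[bnzi]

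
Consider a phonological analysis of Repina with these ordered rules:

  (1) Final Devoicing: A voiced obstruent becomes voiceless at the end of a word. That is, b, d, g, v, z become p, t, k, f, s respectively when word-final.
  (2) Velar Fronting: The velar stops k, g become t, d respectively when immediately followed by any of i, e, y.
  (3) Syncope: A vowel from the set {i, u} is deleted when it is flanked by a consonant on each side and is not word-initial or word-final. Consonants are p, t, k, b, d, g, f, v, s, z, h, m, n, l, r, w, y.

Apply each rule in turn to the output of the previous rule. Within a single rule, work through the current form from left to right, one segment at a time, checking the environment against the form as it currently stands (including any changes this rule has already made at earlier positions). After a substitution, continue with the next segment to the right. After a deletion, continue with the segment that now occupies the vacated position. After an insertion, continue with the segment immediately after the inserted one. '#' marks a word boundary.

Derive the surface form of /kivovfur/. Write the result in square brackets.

[tvovfr]

(1) Final Devoicing: no change — [kivovfur]
(2) Velar Fronting: [kivovfur] → [tivovfur]
(3) Syncope: [tivovfur] → [tvovfr]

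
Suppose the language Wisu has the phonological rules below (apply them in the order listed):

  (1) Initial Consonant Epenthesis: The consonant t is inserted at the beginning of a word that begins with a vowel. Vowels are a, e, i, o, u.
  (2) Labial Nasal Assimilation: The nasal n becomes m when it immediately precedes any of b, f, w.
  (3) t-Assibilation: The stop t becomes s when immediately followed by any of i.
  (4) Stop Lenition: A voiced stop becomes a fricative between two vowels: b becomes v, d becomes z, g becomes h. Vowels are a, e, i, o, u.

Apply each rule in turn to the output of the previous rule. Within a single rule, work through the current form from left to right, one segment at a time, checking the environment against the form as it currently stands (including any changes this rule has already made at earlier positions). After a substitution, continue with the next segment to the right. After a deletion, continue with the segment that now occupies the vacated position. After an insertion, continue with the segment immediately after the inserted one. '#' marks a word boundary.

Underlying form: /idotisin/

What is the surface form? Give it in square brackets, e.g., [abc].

[sizosisin]

(1) Initial Consonant Epenthesis: [idotisin] → [tidotisin]
(2) Labial Nasal Assimilation: no change — [tidotisin]
(3) t-Assibilation: [tidotisin] → [sidosisin]
(4) Stop Lenition: [sidosisin] → [sizosisin]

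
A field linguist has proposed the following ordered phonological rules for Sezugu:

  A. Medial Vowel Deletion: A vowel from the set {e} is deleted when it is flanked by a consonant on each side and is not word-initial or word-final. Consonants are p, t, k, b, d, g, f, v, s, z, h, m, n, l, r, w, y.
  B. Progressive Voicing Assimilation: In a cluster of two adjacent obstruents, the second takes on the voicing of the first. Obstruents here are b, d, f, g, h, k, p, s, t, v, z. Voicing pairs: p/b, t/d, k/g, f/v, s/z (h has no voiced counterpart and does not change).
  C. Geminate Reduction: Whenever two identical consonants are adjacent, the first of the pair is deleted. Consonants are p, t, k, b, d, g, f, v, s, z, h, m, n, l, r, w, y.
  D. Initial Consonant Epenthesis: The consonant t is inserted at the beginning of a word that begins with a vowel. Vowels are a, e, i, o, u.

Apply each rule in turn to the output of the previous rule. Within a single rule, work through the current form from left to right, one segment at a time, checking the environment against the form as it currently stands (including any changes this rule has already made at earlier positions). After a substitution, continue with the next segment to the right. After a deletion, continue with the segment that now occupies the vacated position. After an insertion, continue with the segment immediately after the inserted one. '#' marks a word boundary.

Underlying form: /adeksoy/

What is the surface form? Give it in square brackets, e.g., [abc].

[tadgzoy]

A Medial Vowel Deletion: [adeksoy] → [adksoy]
B Progressive Voicing Assimilation: [adksoy] → [adgzoy]
C Geminate Reduction: no change — [adgzoy]
D Initial Consonant Epenthesis: [adgzoy] → [tadgzoy]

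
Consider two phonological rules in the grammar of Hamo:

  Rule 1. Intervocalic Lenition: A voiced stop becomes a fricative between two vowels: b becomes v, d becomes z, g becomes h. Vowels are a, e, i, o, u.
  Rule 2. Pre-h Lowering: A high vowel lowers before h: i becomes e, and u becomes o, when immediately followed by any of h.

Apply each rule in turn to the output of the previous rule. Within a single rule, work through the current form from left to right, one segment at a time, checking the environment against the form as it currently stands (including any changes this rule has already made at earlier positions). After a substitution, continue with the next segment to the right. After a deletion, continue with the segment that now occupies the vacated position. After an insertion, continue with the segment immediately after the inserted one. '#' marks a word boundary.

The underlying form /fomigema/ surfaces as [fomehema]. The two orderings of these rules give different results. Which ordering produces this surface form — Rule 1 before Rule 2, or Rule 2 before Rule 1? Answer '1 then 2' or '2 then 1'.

1 then 2

Order 1 then 2:
  1 Intervocalic Lenition: [fomigema] → [fomihema]
  2 Pre-h Lowering: [fomihema] → [fomehema]
  result: [fomehema]
Order 2 then 1:
  2 Pre-h Lowering: no change — [fomigema]
  1 Intervocalic Lenition: [fomigema] → [fomihema]
  result: [fomihema]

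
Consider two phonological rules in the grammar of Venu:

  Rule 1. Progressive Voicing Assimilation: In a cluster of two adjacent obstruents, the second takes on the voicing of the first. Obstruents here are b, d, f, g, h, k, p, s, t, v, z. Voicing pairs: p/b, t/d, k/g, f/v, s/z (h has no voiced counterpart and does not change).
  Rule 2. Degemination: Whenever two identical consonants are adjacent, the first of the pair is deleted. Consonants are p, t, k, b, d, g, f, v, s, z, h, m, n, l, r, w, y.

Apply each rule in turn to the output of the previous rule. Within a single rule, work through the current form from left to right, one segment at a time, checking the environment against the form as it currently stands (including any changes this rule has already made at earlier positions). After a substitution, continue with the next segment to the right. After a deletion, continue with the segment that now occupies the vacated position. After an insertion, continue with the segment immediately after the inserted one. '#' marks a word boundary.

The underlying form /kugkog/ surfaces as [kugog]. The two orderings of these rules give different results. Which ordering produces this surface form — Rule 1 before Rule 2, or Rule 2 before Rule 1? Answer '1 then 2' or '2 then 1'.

Order 1 then 2:
  1 Progressive Voicing Assimilation: [kugkog] → [kuggog]
  2 Degemination: [kuggog] → [kugog]
  result: [kugog]
Order 2 then 1:
  2 Degemination: no change — [kugkog]
  1 Progressive Voicing Assimilation: [kugkog] → [kuggog]
  result: [kuggog]

1 then 2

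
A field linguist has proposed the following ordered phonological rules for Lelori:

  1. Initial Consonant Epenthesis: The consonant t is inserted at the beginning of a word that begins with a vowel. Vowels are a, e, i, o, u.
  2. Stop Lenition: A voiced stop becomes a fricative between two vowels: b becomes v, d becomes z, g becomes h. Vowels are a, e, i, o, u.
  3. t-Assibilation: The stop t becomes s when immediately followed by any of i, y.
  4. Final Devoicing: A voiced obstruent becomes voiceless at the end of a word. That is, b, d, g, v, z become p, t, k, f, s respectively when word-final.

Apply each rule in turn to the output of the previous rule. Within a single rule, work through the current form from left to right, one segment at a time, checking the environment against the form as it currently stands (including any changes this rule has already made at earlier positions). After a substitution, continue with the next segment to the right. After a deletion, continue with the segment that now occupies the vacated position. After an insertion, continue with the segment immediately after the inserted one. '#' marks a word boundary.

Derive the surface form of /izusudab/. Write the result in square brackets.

1 Initial Consonant Epenthesis: [izusudab] → [tizusudab]
2 Stop Lenition: [tizusudab] → [tizusuzab]
3 t-Assibilation: [tizusuzab] → [sizusuzab]
4 Final Devoicing: [sizusuzab] → [sizusuzap]

[sizusuzap]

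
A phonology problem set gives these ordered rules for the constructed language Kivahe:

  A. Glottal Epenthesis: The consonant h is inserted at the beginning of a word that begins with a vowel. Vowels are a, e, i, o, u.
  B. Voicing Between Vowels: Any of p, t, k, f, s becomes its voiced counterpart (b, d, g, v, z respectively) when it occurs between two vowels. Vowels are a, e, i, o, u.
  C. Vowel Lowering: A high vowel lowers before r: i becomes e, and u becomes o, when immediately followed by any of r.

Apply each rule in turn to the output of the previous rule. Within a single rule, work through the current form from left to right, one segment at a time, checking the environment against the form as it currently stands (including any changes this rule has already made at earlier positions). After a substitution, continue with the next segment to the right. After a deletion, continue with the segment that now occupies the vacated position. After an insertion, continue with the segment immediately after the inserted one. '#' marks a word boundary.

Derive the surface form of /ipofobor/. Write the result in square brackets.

A Glottal Epenthesis: [ipofobor] → [hipofobor]
B Voicing Between Vowels: [hipofobor] → [hibovobor]
C Vowel Lowering: no change — [hibovobor]

[hibovobor]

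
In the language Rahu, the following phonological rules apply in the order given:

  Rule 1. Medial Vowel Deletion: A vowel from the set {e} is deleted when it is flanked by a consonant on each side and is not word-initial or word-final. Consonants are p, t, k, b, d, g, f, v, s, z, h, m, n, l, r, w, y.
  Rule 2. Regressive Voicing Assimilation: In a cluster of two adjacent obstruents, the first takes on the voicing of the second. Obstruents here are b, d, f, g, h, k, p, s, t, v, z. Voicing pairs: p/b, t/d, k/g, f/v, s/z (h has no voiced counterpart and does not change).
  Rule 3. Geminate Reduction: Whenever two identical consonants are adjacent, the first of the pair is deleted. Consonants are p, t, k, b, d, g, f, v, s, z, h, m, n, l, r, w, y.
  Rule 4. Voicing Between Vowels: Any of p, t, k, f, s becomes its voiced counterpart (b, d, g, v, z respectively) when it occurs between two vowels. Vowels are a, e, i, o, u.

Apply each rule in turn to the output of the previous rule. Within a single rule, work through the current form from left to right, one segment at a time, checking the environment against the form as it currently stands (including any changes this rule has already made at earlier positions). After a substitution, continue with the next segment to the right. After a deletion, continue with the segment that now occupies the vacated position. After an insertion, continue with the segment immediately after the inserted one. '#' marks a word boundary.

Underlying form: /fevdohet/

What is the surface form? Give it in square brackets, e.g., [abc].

Rule 1 Medial Vowel Deletion: [fevdohet] → [fvdoht]
Rule 2 Regressive Voicing Assimilation: [fvdoht] → [vvdoht]
Rule 3 Geminate Reduction: [vvdoht] → [vdoht]
Rule 4 Voicing Between Vowels: no change — [vdoht]

[vdoht]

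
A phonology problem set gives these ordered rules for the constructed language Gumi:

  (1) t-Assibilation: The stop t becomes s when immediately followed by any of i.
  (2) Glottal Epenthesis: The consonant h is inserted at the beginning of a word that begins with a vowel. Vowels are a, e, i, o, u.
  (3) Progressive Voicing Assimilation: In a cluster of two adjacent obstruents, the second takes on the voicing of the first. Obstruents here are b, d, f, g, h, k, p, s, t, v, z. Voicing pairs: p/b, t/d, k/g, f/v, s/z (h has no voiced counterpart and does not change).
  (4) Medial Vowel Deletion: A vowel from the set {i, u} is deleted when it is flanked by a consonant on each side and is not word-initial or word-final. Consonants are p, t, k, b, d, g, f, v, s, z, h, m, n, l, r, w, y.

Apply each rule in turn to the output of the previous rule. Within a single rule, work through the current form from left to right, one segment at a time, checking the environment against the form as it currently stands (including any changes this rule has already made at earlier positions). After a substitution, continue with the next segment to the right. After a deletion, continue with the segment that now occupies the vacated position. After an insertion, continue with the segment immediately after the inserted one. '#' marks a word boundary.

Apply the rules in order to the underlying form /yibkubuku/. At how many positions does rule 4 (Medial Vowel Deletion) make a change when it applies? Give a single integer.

3

(1) t-Assibilation: no change — [yibkubuku]
(2) Glottal Epenthesis: no change — [yibkubuku]
(3) Progressive Voicing Assimilation: [yibkubuku] → [yibgubuku]
(4) Medial Vowel Deletion: [yibgubuku] → [ybgbku]
Rule 4 changed 3 position(s).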